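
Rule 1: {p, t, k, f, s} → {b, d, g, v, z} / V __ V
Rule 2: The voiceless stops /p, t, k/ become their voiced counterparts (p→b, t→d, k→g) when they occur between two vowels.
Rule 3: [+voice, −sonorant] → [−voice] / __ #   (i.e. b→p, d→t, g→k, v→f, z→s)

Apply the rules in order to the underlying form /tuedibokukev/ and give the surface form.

tuedibogugef

Rule 1 (intervocalic voicing): /k/ is a voiceless obstruent between vowels /o/ and /u/, so it voices to [g]. /k/ is a voiceless obstruent between vowels /u/ and /e/, so it voices to [g]. /tuedibokukev/ → tuedibogugev.
Rule 2 (intervocalic voicing): no segment meets the environment; /tuedibogugev/ is unchanged.
Rule 3 (final devoicing): /v/ is a voiced obstruent in word-final position, so it devoices to [f]. /tuedibogugev/ → tuedibogugef.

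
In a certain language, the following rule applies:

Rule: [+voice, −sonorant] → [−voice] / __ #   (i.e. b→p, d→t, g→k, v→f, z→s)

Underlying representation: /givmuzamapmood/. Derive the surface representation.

givmuzamapmoot

/d/ is a voiced obstruent in word-final position, so it devoices to [t].
The other instances of /g/, /v/, /z/ do not occur in the required environment and remain unchanged.
Surface form: [givmuzamapmoot].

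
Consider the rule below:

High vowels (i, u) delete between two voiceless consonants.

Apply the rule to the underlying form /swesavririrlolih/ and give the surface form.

swesavririrlolih

No segment of /swesavririrlolih/ meets the structural description of the rule, so the form surfaces unchanged.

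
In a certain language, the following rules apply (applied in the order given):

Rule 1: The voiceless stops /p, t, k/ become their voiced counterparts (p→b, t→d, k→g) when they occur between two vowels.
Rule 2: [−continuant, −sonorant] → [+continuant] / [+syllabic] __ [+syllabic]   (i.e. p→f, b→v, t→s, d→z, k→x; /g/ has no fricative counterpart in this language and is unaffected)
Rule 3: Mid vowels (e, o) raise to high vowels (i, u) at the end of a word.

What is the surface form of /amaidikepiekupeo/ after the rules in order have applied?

Rule 1 (intervocalic voicing): /k/ is a voiceless stop between vowels /i/ and /e/, so it voices to [g]. /p/ is a voiceless stop between vowels /e/ and /i/, so it voices to [b]. /k/ is a voiceless stop between vowels /e/ and /u/, so it voices to [g]. /p/ is a voiceless stop between vowels /u/ and /e/, so it voices to [b]. /amaidikepiekupeo/ → amaidigebiegubeo.
Rule 2 (intervocalic spirantization): /d/ is a stop between vowels /i/ and /i/, so it spirantizes to the fricative [z]. /b/ is a stop between vowels /e/ and /i/, so it spirantizes to the fricative [v]. /b/ is a stop between vowels /u/ and /e/, so it spirantizes to the fricative [v]. /amaidigebiegubeo/ → amaizigevieguveo.
Rule 3 (final vowel raising): /o/ is a mid vowel in word-final position, so it raises to [u]. /amaizigevieguveo/ → amaizigevieguveu.

amaizigevieguveu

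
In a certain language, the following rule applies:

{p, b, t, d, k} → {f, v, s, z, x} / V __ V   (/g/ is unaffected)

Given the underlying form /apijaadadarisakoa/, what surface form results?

/p/ is a stop between vowels /a/ and /i/, so it spirantizes to the fricative [f].
/d/ is a stop between vowels /a/ and /a/, so it spirantizes to the fricative [z].
/d/ is a stop between vowels /a/ and /a/, so it spirantizes to the fricative [z].
/k/ is a stop between vowels /a/ and /o/, so it spirantizes to the fricative [x].
Surface form: [afijaazazarisaxoa].

afijaazazarisaxoa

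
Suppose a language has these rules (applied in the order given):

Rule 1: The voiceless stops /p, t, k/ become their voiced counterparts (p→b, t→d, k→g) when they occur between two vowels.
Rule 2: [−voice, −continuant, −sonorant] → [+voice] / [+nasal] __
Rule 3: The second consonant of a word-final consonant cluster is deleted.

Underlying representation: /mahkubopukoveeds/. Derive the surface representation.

mahkubobugoveed

Rule 1 (intervocalic voicing): /p/ is a voiceless stop between vowels /o/ and /u/, so it voices to [b]. /k/ is a voiceless stop between vowels /u/ and /o/, so it voices to [g]. /mahkubopukoveeds/ → mahkubobugoveeds.
Rule 2 (post-nasal voicing): no segment meets the environment; /mahkubobugoveeds/ is unchanged.
Rule 3 (final cluster simplification): /s/ is the second consonant of a word-final cluster /ds/, so it deletes. /mahkubobugoveeds/ → mahkubobugoveed.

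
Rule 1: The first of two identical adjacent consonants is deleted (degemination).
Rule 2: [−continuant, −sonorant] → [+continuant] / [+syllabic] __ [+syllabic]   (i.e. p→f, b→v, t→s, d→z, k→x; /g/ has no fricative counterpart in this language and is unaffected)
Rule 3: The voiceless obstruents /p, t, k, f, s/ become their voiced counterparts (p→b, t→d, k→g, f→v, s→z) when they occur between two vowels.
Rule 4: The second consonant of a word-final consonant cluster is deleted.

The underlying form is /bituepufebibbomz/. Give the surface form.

Rule 1 (degemination): /bb/ is a geminate; the first /b/ deletes. /bituepufebibbomz/ → bituepufebibomz.
Rule 2 (intervocalic spirantization): /t/ is a stop between vowels /i/ and /u/, so it spirantizes to the fricative [s]. /p/ is a stop between vowels /e/ and /u/, so it spirantizes to the fricative [f]. /b/ is a stop between vowels /e/ and /i/, so it spirantizes to the fricative [v]. /b/ is a stop between vowels /i/ and /o/, so it spirantizes to the fricative [v]. /bituepufebibomz/ → bisuefufevivomz.
Rule 3 (intervocalic voicing): /s/ is a voiceless obstruent between vowels /i/ and /u/, so it voices to [z]. /f/ is a voiceless obstruent between vowels /e/ and /u/, so it voices to [v]. /f/ is a voiceless obstruent between vowels /u/ and /e/, so it voices to [v]. /bisuefufevivomz/ → bizuevuvevivomz.
Rule 4 (final cluster simplification): /z/ is the second consonant of a word-final cluster /mz/, so it deletes. /bizuevuvevivomz/ → bizuevuvevivom.

bizuevuvevivom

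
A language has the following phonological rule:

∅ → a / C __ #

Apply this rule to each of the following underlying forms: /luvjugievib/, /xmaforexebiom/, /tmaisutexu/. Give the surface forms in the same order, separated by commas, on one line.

/luvjugievib/: the form ends in the consonant /b/, so [a] is inserted word-finally. → [luvjugieviba].
/xmaforexebiom/: the form ends in the consonant /m/, so [a] is inserted word-finally. → [xmaforexebioma].
/tmaisutexu/: the rule's environment is not met; surfaces unchanged as [tmaisutexu].

luvjugieviba, xmaforexebioma, tmaisutexu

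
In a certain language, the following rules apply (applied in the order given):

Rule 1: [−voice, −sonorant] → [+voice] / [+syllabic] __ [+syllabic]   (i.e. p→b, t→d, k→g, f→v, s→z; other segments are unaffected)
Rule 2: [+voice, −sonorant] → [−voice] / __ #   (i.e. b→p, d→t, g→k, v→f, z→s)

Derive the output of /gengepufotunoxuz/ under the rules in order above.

gengebuvodunoxus

Rule 1 (intervocalic voicing): /p/ is a voiceless obstruent between vowels /e/ and /u/, so it voices to [b]. /f/ is a voiceless obstruent between vowels /u/ and /o/, so it voices to [v]. /t/ is a voiceless obstruent between vowels /o/ and /u/, so it voices to [d]. /gengepufotunoxuz/ → gengebuvodunoxuz.
Rule 2 (final devoicing): /z/ is a voiced obstruent in word-final position, so it devoices to [s]. /gengebuvodunoxuz/ → gengebuvodunoxus.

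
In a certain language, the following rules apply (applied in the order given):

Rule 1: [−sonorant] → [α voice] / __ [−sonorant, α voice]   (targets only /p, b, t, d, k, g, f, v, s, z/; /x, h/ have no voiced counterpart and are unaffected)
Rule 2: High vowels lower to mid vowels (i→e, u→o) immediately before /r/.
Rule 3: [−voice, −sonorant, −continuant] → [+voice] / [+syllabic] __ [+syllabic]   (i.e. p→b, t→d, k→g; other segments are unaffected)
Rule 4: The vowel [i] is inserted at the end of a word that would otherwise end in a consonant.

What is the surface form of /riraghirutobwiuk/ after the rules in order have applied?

Rule 1 (regressive voicing assimilation): /g/ precedes the voiceless obstruent /h/, so it devoices to [k] by assimilation. /riraghirutobwiuk/ → rirakhirutobwiuk.
Rule 2 (pre-rhotic lowering): /i/ is a high vowel immediately before /r/, so it lowers to [e]. /i/ is a high vowel immediately before /r/, so it lowers to [e]. /rirakhirutobwiuk/ → rerakherutobwiuk.
Rule 3 (intervocalic voicing): /t/ is a voiceless stop between vowels /u/ and /o/, so it voices to [d]. /rerakherutobwiuk/ → rerakherudobwiuk.
Rule 4 (final i-epenthesis): the form ends in the consonant /k/, so [i] is inserted word-finally. /rerakherudobwiuk/ → rerakherudobwiuki.

rerakherudobwiuki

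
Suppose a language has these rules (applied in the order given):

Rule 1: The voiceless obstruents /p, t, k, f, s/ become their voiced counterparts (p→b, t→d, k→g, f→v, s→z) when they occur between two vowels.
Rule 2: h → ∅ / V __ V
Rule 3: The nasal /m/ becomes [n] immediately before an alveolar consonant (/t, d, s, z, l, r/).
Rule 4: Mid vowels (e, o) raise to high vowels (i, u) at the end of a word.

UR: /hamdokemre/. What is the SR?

Rule 1 (intervocalic voicing): /k/ is a voiceless obstruent between vowels /o/ and /e/, so it voices to [g]. /hamdokemre/ → hamdogemre.
Rule 2 (intervocalic h-deletion): no segment meets the environment; /hamdogemre/ is unchanged.
Rule 3 (nasal place assimilation): /m/ precedes the alveolar consonant /d/, so it assimilates in place to [n]. /m/ precedes the alveolar consonant /r/, so it assimilates in place to [n]. /hamdogemre/ → handogenre.
Rule 4 (final vowel raising): /e/ is a mid vowel in word-final position, so it raises to [i]. /handogenre/ → handogenri.

handogenri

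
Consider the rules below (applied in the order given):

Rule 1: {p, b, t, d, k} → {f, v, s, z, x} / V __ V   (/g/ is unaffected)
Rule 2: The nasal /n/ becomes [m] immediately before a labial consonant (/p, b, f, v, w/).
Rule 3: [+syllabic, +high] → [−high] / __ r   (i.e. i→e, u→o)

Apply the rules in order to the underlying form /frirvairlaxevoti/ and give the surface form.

frervaerlaxevosi

Rule 1 (intervocalic spirantization): /t/ is a stop between vowels /o/ and /i/, so it spirantizes to the fricative [s]. /frirvairlaxevoti/ → frirvairlaxevosi.
Rule 2 (nasal place assimilation): no segment meets the environment; /frirvairlaxevosi/ is unchanged.
Rule 3 (pre-rhotic lowering): /i/ is a high vowel immediately before /r/, so it lowers to [e]. /i/ is a high vowel immediately before /r/, so it lowers to [e]. /frirvairlaxevosi/ → frervaerlaxevosi.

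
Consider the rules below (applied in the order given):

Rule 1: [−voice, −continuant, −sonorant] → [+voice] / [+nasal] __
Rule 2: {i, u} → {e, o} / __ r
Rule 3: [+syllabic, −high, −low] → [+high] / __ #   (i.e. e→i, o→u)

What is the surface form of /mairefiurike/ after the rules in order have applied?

Rule 1 (post-nasal voicing): no segment meets the environment; /mairefiurike/ is unchanged.
Rule 2 (pre-rhotic lowering): /i/ is a high vowel immediately before /r/, so it lowers to [e]. /u/ is a high vowel immediately before /r/, so it lowers to [o]. /mairefiurike/ → maerefiorike.
Rule 3 (final vowel raising): /e/ is a mid vowel in word-final position, so it raises to [i]. /maerefiorike/ → maerefioriki.

maerefioriki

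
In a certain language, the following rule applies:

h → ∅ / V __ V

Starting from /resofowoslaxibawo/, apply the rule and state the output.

resofowoslaxibawo

No segment of /resofowoslaxibawo/ meets the structural description of the rule, so the form surfaces unchanged.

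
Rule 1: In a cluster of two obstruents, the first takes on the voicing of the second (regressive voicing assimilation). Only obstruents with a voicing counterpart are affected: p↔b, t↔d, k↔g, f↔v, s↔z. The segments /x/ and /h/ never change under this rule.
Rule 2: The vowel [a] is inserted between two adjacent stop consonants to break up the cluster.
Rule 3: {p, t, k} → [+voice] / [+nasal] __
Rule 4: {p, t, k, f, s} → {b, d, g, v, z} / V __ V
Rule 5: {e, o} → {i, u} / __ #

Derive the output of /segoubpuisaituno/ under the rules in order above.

Rule 1 (regressive voicing assimilation): /b/ precedes the voiceless obstruent /p/, so it devoices to [p] by assimilation. /segoubpuisaituno/ → segouppuisaituno.
Rule 2 (stop-cluster a-epenthesis): /p/ and /p/ form a stop–stop cluster, so [a] is inserted between them. /segouppuisaituno/ → segoupapuisaituno.
Rule 3 (post-nasal voicing): no segment meets the environment; /segoupapuisaituno/ is unchanged.
Rule 4 (intervocalic voicing): /p/ is a voiceless obstruent between vowels /u/ and /a/, so it voices to [b]. /p/ is a voiceless obstruent between vowels /a/ and /u/, so it voices to [b]. /s/ is a voiceless obstruent between vowels /i/ and /a/, so it voices to [z]. /t/ is a voiceless obstruent between vowels /i/ and /u/, so it voices to [d]. /segoupapuisaituno/ → segoubabuizaiduno.
Rule 5 (final vowel raising): /o/ is a mid vowel in word-final position, so it raises to [u]. /segoubabuizaiduno/ → segoubabuizaidunu.

segoubabuizaidunu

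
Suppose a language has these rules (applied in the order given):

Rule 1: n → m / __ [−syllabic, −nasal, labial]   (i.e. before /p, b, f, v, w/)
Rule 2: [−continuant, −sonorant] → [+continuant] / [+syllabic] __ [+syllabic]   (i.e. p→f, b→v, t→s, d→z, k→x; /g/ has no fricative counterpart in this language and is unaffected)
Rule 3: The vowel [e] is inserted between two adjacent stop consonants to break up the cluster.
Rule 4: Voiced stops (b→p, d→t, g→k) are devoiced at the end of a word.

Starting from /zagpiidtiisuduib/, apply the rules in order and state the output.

Rule 1 (nasal place assimilation): no segment meets the environment; /zagpiidtiisuduib/ is unchanged.
Rule 2 (intervocalic spirantization): /d/ is a stop between vowels /u/ and /u/, so it spirantizes to the fricative [z]. /zagpiidtiisuduib/ → zagpiidtiisuzuib.
Rule 3 (stop-cluster e-epenthesis): /g/ and /p/ form a stop–stop cluster, so [e] is inserted between them. /d/ and /t/ form a stop–stop cluster, so [e] is inserted between them. /zagpiidtiisuzuib/ → zagepiidetiisuzuib.
Rule 4 (final devoicing): /b/ is a voiced stop in word-final position, so it devoices to [p]. /zagepiidetiisuzuib/ → zagepiidetiisuzuip.

zagepiidetiisuzuip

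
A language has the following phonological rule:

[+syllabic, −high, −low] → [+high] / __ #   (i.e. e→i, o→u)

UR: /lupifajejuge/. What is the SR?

Scanning /lupifajejuge/: /e/ at position 8 is not in the conditioning environment; /e/ is a mid vowel in word-final position, so it raises to [i].
Result: [lupifajejugi].

lupifajejugi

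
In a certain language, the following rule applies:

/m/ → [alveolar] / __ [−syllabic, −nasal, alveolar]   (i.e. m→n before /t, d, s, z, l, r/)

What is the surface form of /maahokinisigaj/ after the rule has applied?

No segment of /maahokinisigaj/ meets the structural description of the rule, so the form surfaces unchanged.

maahokinisigaj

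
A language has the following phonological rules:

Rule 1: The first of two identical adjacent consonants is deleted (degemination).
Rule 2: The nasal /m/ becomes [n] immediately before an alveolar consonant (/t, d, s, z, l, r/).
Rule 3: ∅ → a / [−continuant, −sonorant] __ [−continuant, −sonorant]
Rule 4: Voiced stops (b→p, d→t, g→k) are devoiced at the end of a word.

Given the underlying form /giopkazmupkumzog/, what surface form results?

Rule 1 (degemination): no segment meets the environment; /giopkazmupkumzog/ is unchanged.
Rule 2 (nasal place assimilation): /m/ precedes the alveolar consonant /z/, so it assimilates in place to [n]. /giopkazmupkumzog/ → giopkazmupkunzog.
Rule 3 (stop-cluster a-epenthesis): /p/ and /k/ form a stop–stop cluster, so [a] is inserted between them. /p/ and /k/ form a stop–stop cluster, so [a] is inserted between them. /giopkazmupkunzog/ → giopakazmupakunzog.
Rule 4 (final devoicing): /g/ is a voiced stop in word-final position, so it devoices to [k]. /giopakazmupakunzog/ → giopakazmupakunzok.

giopakazmupakunzok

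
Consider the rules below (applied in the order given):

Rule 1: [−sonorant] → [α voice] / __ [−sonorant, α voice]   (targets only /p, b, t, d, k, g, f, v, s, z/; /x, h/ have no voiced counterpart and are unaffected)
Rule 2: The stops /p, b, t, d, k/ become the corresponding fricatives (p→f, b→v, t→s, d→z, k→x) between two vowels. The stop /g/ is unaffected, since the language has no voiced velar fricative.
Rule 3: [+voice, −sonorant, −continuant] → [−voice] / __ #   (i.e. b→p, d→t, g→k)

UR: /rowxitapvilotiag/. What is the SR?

Rule 1 (regressive voicing assimilation): /p/ precedes the voiced obstruent /v/, so it voices to [b] by assimilation. /rowxitapvilotiag/ → rowxitabvilotiag.
Rule 2 (intervocalic spirantization): /t/ is a stop between vowels /i/ and /a/, so it spirantizes to the fricative [s]. /t/ is a stop between vowels /o/ and /i/, so it spirantizes to the fricative [s]. /rowxitabvilotiag/ → rowxisabvilosiag.
Rule 3 (final devoicing): /g/ is a voiced stop in word-final position, so it devoices to [k]. /rowxisabvilosiag/ → rowxisabvilosiak.

rowxisabvilosiak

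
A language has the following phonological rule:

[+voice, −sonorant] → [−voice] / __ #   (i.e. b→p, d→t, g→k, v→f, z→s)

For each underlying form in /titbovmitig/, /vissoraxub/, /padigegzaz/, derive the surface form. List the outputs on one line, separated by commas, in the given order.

/titbovmitig/: /g/ is a voiced obstruent in word-final position, so it devoices to [k]. → [titbovmitik].
/vissoraxub/: /b/ is a voiced obstruent in word-final position, so it devoices to [p]. → [vissoraxup].
/padigegzaz/: /z/ is a voiced obstruent in word-final position, so it devoices to [s]. → [padigegzas].

titbovmitik, vissoraxup, padigegzas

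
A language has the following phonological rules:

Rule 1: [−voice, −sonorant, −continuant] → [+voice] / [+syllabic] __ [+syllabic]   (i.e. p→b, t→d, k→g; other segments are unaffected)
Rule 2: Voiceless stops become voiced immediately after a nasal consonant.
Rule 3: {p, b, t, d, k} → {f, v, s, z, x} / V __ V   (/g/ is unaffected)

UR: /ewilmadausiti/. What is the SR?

Rule 1 (intervocalic voicing): /t/ is a voiceless stop between vowels /i/ and /i/, so it voices to [d]. /ewilmadausiti/ → ewilmadausidi.
Rule 2 (post-nasal voicing): no segment meets the environment; /ewilmadausidi/ is unchanged.
Rule 3 (intervocalic spirantization): /d/ is a stop between vowels /a/ and /a/, so it spirantizes to the fricative [z]. /d/ is a stop between vowels /i/ and /i/, so it spirantizes to the fricative [z]. /ewilmadausidi/ → ewilmazausizi.

ewilmazausizi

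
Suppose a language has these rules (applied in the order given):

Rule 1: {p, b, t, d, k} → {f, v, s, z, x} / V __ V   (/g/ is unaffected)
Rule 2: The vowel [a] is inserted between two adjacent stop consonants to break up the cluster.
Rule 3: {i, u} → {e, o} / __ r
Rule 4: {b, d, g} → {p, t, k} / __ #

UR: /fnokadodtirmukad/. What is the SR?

fnoxazodatermuxat

Rule 1 (intervocalic spirantization): /k/ is a stop between vowels /o/ and /a/, so it spirantizes to the fricative [x]. /d/ is a stop between vowels /a/ and /o/, so it spirantizes to the fricative [z]. /k/ is a stop between vowels /u/ and /a/, so it spirantizes to the fricative [x]. /fnokadodtirmukad/ → fnoxazodtirmuxad.
Rule 2 (stop-cluster a-epenthesis): /d/ and /t/ form a stop–stop cluster, so [a] is inserted between them. /fnoxazodtirmuxad/ → fnoxazodatirmuxad.
Rule 3 (pre-rhotic lowering): /i/ is a high vowel immediately before /r/, so it lowers to [e]. /fnoxazodatirmuxad/ → fnoxazodatermuxad.
Rule 4 (final devoicing): /d/ is a voiced stop in word-final position, so it devoices to [t]. /fnoxazodatermuxad/ → fnoxazodatermuxat.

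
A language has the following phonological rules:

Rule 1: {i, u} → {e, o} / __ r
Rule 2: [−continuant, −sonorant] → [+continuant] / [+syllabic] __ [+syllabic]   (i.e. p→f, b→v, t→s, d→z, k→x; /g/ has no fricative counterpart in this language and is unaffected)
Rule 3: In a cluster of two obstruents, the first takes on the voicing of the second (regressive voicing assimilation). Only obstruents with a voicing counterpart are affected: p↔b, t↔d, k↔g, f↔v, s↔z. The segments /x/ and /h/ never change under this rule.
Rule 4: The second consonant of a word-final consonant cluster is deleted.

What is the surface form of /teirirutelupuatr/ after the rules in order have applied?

teereruselufuat

Rule 1 (pre-rhotic lowering): /i/ is a high vowel immediately before /r/, so it lowers to [e]. /i/ is a high vowel immediately before /r/, so it lowers to [e]. /teirirutelupuatr/ → teererutelupuatr.
Rule 2 (intervocalic spirantization): /t/ is a stop between vowels /u/ and /e/, so it spirantizes to the fricative [s]. /p/ is a stop between vowels /u/ and /u/, so it spirantizes to the fricative [f]. /teererutelupuatr/ → teereruselufuatr.
Rule 3 (regressive voicing assimilation): no segment meets the environment; /teereruselufuatr/ is unchanged.
Rule 4 (final cluster simplification): /r/ is the second consonant of a word-final cluster /tr/, so it deletes. /teereruselufuatr/ → teereruselufuat.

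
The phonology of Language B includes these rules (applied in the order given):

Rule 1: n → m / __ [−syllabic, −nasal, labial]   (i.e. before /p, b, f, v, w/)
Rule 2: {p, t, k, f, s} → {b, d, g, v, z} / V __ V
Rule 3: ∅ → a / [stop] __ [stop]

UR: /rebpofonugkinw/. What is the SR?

rebapovonugakimw

Rule 1 (nasal place assimilation): /n/ precedes the labial consonant /w/, so it assimilates in place to [m]. /rebpofonugkinw/ → rebpofonugkimw.
Rule 2 (intervocalic voicing): /f/ is a voiceless obstruent between vowels /o/ and /o/, so it voices to [v]. /rebpofonugkimw/ → rebpovonugkimw.
Rule 3 (stop-cluster a-epenthesis): /b/ and /p/ form a stop–stop cluster, so [a] is inserted between them. /g/ and /k/ form a stop–stop cluster, so [a] is inserted between them. /rebpovonugkimw/ → rebapovonugakimw.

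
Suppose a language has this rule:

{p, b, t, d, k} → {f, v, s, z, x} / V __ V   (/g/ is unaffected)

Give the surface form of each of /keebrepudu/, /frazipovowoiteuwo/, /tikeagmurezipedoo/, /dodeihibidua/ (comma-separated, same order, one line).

keebrefuzu, frazifovowoiseuwo, tixeagmurezifezoo, dozeihivizua

/keebrepudu/: /p/ is a stop between vowels /e/ and /u/, so it spirantizes to the fricative [f]. /d/ is a stop between vowels /u/ and /u/, so it spirantizes to the fricative [z]. → [keebrefuzu].
/frazipovowoiteuwo/: /p/ is a stop between vowels /i/ and /o/, so it spirantizes to the fricative [f]. /t/ is a stop between vowels /i/ and /e/, so it spirantizes to the fricative [s]. → [frazifovowoiseuwo].
/tikeagmurezipedoo/: /k/ is a stop between vowels /i/ and /e/, so it spirantizes to the fricative [x]. /p/ is a stop between vowels /i/ and /e/, so it spirantizes to the fricative [f]. /d/ is a stop between vowels /e/ and /o/, so it spirantizes to the fricative [z]. → [tixeagmurezifezoo].
/dodeihibidua/: /d/ is a stop between vowels /o/ and /e/, so it spirantizes to the fricative [z]. /b/ is a stop between vowels /i/ and /i/, so it spirantizes to the fricative [v]. /d/ is a stop between vowels /i/ and /u/, so it spirantizes to the fricative [z]. → [dozeihivizua].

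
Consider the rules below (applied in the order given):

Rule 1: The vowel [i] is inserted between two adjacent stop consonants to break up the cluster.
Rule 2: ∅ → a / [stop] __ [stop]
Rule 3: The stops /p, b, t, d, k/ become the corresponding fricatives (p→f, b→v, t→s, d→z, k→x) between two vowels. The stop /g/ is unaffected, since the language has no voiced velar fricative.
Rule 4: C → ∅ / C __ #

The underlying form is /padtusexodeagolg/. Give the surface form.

pazisusexozeagol

Rule 1 (stop-cluster i-epenthesis): /d/ and /t/ form a stop–stop cluster, so [i] is inserted between them. /padtusexodeagolg/ → paditusexodeagolg.
Rule 2 (stop-cluster a-epenthesis): no segment meets the environment; /paditusexodeagolg/ is unchanged.
Rule 3 (intervocalic spirantization): /d/ is a stop between vowels /a/ and /i/, so it spirantizes to the fricative [z]. /t/ is a stop between vowels /i/ and /u/, so it spirantizes to the fricative [s]. /d/ is a stop between vowels /o/ and /e/, so it spirantizes to the fricative [z]. /paditusexodeagolg/ → pazisusexozeagolg.
Rule 4 (final cluster simplification): /g/ is the second consonant of a word-final cluster /lg/, so it deletes. /pazisusexozeagolg/ → pazisusexozeagol.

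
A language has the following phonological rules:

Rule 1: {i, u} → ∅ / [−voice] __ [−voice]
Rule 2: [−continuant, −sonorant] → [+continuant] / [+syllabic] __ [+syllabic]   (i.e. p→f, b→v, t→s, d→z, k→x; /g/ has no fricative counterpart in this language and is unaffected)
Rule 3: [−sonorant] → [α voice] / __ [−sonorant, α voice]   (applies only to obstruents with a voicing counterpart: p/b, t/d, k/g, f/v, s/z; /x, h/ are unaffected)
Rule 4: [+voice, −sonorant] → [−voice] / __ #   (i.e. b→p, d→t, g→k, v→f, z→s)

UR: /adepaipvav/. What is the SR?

azefaibvaf

Rule 1 (high vowel syncope): no segment meets the environment; /adepaipvav/ is unchanged.
Rule 2 (intervocalic spirantization): /d/ is a stop between vowels /a/ and /e/, so it spirantizes to the fricative [z]. /p/ is a stop between vowels /e/ and /a/, so it spirantizes to the fricative [f]. /adepaipvav/ → azefaipvav.
Rule 3 (regressive voicing assimilation): /p/ precedes the voiced obstruent /v/, so it voices to [b] by assimilation. /azefaipvav/ → azefaibvav.
Rule 4 (final devoicing): /v/ is a voiced obstruent in word-final position, so it devoices to [f]. /azefaibvav/ → azefaibvaf.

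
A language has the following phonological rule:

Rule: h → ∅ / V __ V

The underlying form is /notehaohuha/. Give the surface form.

noteaoua

/h/ occurs between vowels /e/ and /a/, so it deletes.
/h/ occurs between vowels /o/ and /u/, so it deletes.
/h/ occurs between vowels /u/ and /a/, so it deletes.
Surface form: [noteaoua].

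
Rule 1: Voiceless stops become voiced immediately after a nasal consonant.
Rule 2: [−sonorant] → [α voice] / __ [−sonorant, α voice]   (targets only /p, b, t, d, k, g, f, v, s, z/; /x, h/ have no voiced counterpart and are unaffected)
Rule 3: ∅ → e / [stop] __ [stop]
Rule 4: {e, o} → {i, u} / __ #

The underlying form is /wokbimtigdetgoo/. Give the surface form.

Rule 1 (post-nasal voicing): /t/ is a voiceless stop immediately after the nasal /m/, so it voices to [d]. /wokbimtigdetgoo/ → wokbimdigdetgoo.
Rule 2 (regressive voicing assimilation): /k/ precedes the voiced obstruent /b/, so it voices to [g] by assimilation. /t/ precedes the voiced obstruent /g/, so it voices to [d] by assimilation. /wokbimdigdetgoo/ → wogbimdigdedgoo.
Rule 3 (stop-cluster e-epenthesis): /g/ and /b/ form a stop–stop cluster, so [e] is inserted between them. /g/ and /d/ form a stop–stop cluster, so [e] is inserted between them. /d/ and /g/ form a stop–stop cluster, so [e] is inserted between them. /wogbimdigdedgoo/ → wogebimdigededegoo.
Rule 4 (final vowel raising): /o/ is a mid vowel in word-final position, so it raises to [u]. /wogebimdigededegoo/ → wogebimdigededegou.

wogebimdigededegou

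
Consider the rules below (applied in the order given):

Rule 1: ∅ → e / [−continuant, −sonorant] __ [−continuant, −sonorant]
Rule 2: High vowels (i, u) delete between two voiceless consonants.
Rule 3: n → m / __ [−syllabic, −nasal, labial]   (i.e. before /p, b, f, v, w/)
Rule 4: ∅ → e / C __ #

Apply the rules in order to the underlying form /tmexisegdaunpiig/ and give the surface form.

tmexsegedaumpiige

Rule 1 (stop-cluster e-epenthesis): /g/ and /d/ form a stop–stop cluster, so [e] is inserted between them. /tmexisegdaunpiig/ → tmexisegedaunpiig.
Rule 2 (high vowel syncope): /i/ is a high vowel flanked by voiceless consonants /x/ and /s/, so it deletes. /tmexisegedaunpiig/ → tmexsegedaunpiig.
Rule 3 (nasal place assimilation): /n/ precedes the labial consonant /p/, so it assimilates in place to [m]. /tmexsegedaunpiig/ → tmexsegedaumpiig.
Rule 4 (final e-epenthesis): the form ends in the consonant /g/, so [e] is inserted word-finally. /tmexsegedaumpiig/ → tmexsegedaumpiige.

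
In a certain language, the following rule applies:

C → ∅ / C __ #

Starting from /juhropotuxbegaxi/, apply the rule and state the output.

No segment of /juhropotuxbegaxi/ meets the structural description of the rule, so the form surfaces unchanged.

juhropotuxbegaxi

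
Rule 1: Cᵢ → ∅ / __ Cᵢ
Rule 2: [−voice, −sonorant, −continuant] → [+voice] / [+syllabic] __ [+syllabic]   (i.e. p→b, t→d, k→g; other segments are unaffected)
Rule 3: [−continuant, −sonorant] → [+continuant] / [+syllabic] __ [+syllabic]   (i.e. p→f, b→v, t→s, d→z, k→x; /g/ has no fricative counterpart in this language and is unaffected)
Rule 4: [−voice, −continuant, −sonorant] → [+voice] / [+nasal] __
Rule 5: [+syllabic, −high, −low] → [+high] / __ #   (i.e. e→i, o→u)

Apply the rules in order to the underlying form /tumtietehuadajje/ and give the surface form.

tumdiezehuazaji

Rule 1 (degemination): /jj/ is a geminate; the first /j/ deletes. /tumtietehuadajje/ → tumtietehuadaje.
Rule 2 (intervocalic voicing): /t/ is a voiceless stop between vowels /e/ and /e/, so it voices to [d]. /tumtietehuadaje/ → tumtiedehuadaje.
Rule 3 (intervocalic spirantization): /d/ is a stop between vowels /e/ and /e/, so it spirantizes to the fricative [z]. /d/ is a stop between vowels /a/ and /a/, so it spirantizes to the fricative [z]. /tumtiedehuadaje/ → tumtiezehuazaje.
Rule 4 (post-nasal voicing): /t/ is a voiceless stop immediately after the nasal /m/, so it voices to [d]. /tumtiezehuazaje/ → tumdiezehuazaje.
Rule 5 (final vowel raising): /e/ is a mid vowel in word-final position, so it raises to [i]. /tumdiezehuazaje/ → tumdiezehuazaji.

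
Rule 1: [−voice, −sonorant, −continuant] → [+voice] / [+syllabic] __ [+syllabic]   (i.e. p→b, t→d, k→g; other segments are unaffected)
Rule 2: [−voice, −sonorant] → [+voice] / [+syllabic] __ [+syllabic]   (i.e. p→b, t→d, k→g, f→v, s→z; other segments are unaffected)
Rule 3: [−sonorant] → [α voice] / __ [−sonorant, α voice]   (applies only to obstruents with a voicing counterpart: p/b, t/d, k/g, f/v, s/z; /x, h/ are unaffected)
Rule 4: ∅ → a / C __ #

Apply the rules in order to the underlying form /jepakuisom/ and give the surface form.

jebaguizoma

Rule 1 (intervocalic voicing): /p/ is a voiceless stop between vowels /e/ and /a/, so it voices to [b]. /k/ is a voiceless stop between vowels /a/ and /u/, so it voices to [g]. /jepakuisom/ → jebaguisom.
Rule 2 (intervocalic voicing): /s/ is a voiceless obstruent between vowels /i/ and /o/, so it voices to [z]. /jebaguisom/ → jebaguizom.
Rule 3 (regressive voicing assimilation): no segment meets the environment; /jebaguizom/ is unchanged.
Rule 4 (final a-epenthesis): the form ends in the consonant /m/, so [a] is inserted word-finally. /jebaguizom/ → jebaguizoma.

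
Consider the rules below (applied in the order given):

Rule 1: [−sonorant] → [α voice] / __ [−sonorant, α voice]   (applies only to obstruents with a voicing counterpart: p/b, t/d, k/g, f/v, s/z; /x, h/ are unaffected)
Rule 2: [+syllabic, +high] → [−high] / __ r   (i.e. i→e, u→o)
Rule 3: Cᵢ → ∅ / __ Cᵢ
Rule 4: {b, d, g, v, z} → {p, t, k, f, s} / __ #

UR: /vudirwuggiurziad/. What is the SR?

vuderwugiorziat

Rule 1 (regressive voicing assimilation): no segment meets the environment; /vudirwuggiurziad/ is unchanged.
Rule 2 (pre-rhotic lowering): /i/ is a high vowel immediately before /r/, so it lowers to [e]. /u/ is a high vowel immediately before /r/, so it lowers to [o]. /vudirwuggiurziad/ → vuderwuggiorziad.
Rule 3 (degemination): /gg/ is a geminate; the first /g/ deletes. /vuderwuggiorziad/ → vuderwugiorziad.
Rule 4 (final devoicing): /d/ is a voiced obstruent in word-final position, so it devoices to [t]. /vuderwugiorziad/ → vuderwugiorziat.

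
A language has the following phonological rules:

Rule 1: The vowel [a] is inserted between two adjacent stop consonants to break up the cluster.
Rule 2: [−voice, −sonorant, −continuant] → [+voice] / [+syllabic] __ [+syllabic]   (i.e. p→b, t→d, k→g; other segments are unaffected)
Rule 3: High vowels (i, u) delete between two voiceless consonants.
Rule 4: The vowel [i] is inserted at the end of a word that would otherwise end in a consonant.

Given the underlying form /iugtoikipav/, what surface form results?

iugadoigibavi

Rule 1 (stop-cluster a-epenthesis): /g/ and /t/ form a stop–stop cluster, so [a] is inserted between them. /iugtoikipav/ → iugatoikipav.
Rule 2 (intervocalic voicing): /t/ is a voiceless stop between vowels /a/ and /o/, so it voices to [d]. /k/ is a voiceless stop between vowels /i/ and /i/, so it voices to [g]. /p/ is a voiceless stop between vowels /i/ and /a/, so it voices to [b]. /iugatoikipav/ → iugadoigibav.
Rule 3 (high vowel syncope): no segment meets the environment; /iugadoigibav/ is unchanged.
Rule 4 (final i-epenthesis): the form ends in the consonant /v/, so [i] is inserted word-finally. /iugadoigibav/ → iugadoigibavi.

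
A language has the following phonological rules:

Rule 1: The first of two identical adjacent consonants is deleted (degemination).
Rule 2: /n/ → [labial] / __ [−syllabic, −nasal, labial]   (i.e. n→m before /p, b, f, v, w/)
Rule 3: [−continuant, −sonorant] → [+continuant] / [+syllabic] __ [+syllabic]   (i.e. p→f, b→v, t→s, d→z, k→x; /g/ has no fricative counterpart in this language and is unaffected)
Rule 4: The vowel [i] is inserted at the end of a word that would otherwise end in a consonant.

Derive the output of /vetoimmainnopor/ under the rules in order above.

vesoimainofori

Rule 1 (degemination): /mm/ is a geminate; the first /m/ deletes. /nn/ is a geminate; the first /n/ deletes. /vetoimmainnopor/ → vetoimainopor.
Rule 2 (nasal place assimilation): no segment meets the environment; /vetoimainopor/ is unchanged.
Rule 3 (intervocalic spirantization): /t/ is a stop between vowels /e/ and /o/, so it spirantizes to the fricative [s]. /p/ is a stop between vowels /o/ and /o/, so it spirantizes to the fricative [f]. /vetoimainopor/ → vesoimainofor.
Rule 4 (final i-epenthesis): the form ends in the consonant /r/, so [i] is inserted word-finally. /vesoimainofor/ → vesoimainofori.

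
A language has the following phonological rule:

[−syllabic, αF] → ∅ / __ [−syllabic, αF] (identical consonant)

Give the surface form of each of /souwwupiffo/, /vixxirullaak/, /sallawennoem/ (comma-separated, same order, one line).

/souwwupiffo/: /ww/ is a geminate; the first /w/ deletes. /ff/ is a geminate; the first /f/ deletes. → [souwupifo].
/vixxirullaak/: /xx/ is a geminate; the first /x/ deletes. /ll/ is a geminate; the first /l/ deletes. → [vixirulaak].
/sallawennoem/: /ll/ is a geminate; the first /l/ deletes. /nn/ is a geminate; the first /n/ deletes. → [salawenoem].

souwupifo, vixirulaak, salawenoem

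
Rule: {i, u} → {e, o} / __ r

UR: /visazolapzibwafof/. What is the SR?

visazolapzibwafof

No segment of /visazolapzibwafof/ meets the structural description of the rule, so the form surfaces unchanged.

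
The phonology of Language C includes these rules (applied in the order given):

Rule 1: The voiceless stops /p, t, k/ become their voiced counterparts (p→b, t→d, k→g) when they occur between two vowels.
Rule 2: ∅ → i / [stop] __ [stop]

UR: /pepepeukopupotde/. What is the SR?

pebebeugobubotide

Rule 1 (intervocalic voicing): /p/ is a voiceless stop between vowels /e/ and /e/, so it voices to [b]. /p/ is a voiceless stop between vowels /e/ and /e/, so it voices to [b]. /k/ is a voiceless stop between vowels /u/ and /o/, so it voices to [g]. /p/ is a voiceless stop between vowels /o/ and /u/, so it voices to [b]. /p/ is a voiceless stop between vowels /u/ and /o/, so it voices to [b]. /pepepeukopupotde/ → pebebeugobubotde.
Rule 2 (stop-cluster i-epenthesis): /t/ and /d/ form a stop–stop cluster, so [i] is inserted between them. /pebebeugobubotde/ → pebebeugobubotide.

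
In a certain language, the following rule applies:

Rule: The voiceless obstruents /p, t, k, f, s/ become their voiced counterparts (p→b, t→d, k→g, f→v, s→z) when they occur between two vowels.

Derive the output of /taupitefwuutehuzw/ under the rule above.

/p/ is a voiceless obstruent between vowels /u/ and /i/, so it voices to [b].
/t/ is a voiceless obstruent between vowels /i/ and /e/, so it voices to [d].
/t/ is a voiceless obstruent between vowels /u/ and /e/, so it voices to [d].
Surface form: [taubidefwuudehuzw].

taubidefwuudehuzw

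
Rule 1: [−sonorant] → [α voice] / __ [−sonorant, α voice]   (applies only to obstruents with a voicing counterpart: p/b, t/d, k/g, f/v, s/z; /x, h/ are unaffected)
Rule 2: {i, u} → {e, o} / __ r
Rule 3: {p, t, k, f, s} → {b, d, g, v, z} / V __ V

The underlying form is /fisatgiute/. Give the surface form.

Rule 1 (regressive voicing assimilation): /t/ precedes the voiced obstruent /g/, so it voices to [d] by assimilation. /fisatgiute/ → fisadgiute.
Rule 2 (pre-rhotic lowering): no segment meets the environment; /fisadgiute/ is unchanged.
Rule 3 (intervocalic voicing): /s/ is a voiceless obstruent between vowels /i/ and /a/, so it voices to [z]. /t/ is a voiceless obstruent between vowels /u/ and /e/, so it voices to [d]. /fisadgiute/ → fizadgiude.

fizadgiude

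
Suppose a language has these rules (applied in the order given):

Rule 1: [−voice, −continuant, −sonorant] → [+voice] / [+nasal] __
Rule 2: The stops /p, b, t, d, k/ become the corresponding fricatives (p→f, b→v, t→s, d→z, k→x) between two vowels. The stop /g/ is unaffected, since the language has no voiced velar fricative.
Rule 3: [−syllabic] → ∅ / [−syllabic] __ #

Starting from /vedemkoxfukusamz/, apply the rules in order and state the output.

vezemgoxfuxusam

Rule 1 (post-nasal voicing): /k/ is a voiceless stop immediately after the nasal /m/, so it voices to [g]. /vedemkoxfukusamz/ → vedemgoxfukusamz.
Rule 2 (intervocalic spirantization): /d/ is a stop between vowels /e/ and /e/, so it spirantizes to the fricative [z]. /k/ is a stop between vowels /u/ and /u/, so it spirantizes to the fricative [x]. /vedemgoxfukusamz/ → vezemgoxfuxusamz.
Rule 3 (final cluster simplification): /z/ is the second consonant of a word-final cluster /mz/, so it deletes. /vezemgoxfuxusamz/ → vezemgoxfuxusam.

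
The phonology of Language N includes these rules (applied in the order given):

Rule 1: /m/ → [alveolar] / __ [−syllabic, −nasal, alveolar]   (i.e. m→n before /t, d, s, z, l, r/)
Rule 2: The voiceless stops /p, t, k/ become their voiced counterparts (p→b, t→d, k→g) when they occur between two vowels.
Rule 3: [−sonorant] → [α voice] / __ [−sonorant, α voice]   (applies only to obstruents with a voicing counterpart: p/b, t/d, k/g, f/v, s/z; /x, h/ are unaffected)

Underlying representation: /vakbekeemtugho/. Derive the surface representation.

Rule 1 (nasal place assimilation): /m/ precedes the alveolar consonant /t/, so it assimilates in place to [n]. /vakbekeemtugho/ → vakbekeentugho.
Rule 2 (intervocalic voicing): /k/ is a voiceless stop between vowels /e/ and /e/, so it voices to [g]. /vakbekeentugho/ → vakbegeentugho.
Rule 3 (regressive voicing assimilation): /k/ precedes the voiced obstruent /b/, so it voices to [g] by assimilation. /g/ precedes the voiceless obstruent /h/, so it devoices to [k] by assimilation. /vakbegeentugho/ → vagbegeentukho.

vagbegeentukho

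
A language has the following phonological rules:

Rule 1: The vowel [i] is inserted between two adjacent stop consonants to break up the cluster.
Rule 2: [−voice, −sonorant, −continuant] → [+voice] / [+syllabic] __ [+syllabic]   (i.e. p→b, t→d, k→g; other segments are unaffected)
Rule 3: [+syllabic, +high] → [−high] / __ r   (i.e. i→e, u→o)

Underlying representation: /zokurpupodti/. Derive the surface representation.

Rule 1 (stop-cluster i-epenthesis): /d/ and /t/ form a stop–stop cluster, so [i] is inserted between them. /zokurpupodti/ → zokurpupoditi.
Rule 2 (intervocalic voicing): /k/ is a voiceless stop between vowels /o/ and /u/, so it voices to [g]. /p/ is a voiceless stop between vowels /u/ and /o/, so it voices to [b]. /t/ is a voiceless stop between vowels /i/ and /i/, so it voices to [d]. /zokurpupoditi/ → zogurpubodidi.
Rule 3 (pre-rhotic lowering): /u/ is a high vowel immediately before /r/, so it lowers to [o]. /zogurpubodidi/ → zogorpubodidi.

zogorpubodidi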